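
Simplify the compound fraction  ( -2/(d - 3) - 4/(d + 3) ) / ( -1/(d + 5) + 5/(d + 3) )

(-3*d^2 - 12*d + 15)/(2*d^2 + 5*d - 33)

Numerator: -2/(d - 3) - 4/(d + 3) = (-6*d + 6)/(d^2 - 9)
Denominator: -1/(d + 5) + 5/(d + 3) = (4*d + 22)/(d^2 + 8*d + 15)
Divide: ((-6*d + 6)/(d^2 - 9)) · ((d^2 + 8*d + 15)/(4*d + 22)) = (-3*d^2 - 12*d + 15)/(2*d^2 + 5*d - 33)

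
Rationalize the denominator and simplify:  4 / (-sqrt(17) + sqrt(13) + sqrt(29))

(-100*sqrt(17) + 4*sqrt(29) + 132*sqrt(13) + 8*sqrt(6409))/883

Group as (sqrt(13) + sqrt(29)) - sqrt(17); multiply by (sqrt(13) + sqrt(29)) + sqrt(17), then rationalise the remaining surd.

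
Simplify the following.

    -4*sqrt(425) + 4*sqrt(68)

4*sqrt(425) = 20*sqrt(17); 4*sqrt(68) = 8*sqrt(17)
Combine: (-20 + 8)·sqrt(17) = -12*sqrt(17)

-12*sqrt(17)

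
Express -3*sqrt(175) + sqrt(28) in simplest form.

-13*sqrt(7)

3*sqrt(175) = 15*sqrt(7); sqrt(28) = 2*sqrt(7)
Combine: (-15 + 2)·sqrt(7) = -13*sqrt(7)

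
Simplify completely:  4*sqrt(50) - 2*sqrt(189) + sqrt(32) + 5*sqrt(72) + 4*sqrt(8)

4*sqrt(50) = 20*sqrt(2); 2*sqrt(189) = 6*sqrt(21); sqrt(32) = 4*sqrt(2); 5*sqrt(72) = 30*sqrt(2); 4*sqrt(8) = 8*sqrt(2)

-6*sqrt(21) + 62*sqrt(2)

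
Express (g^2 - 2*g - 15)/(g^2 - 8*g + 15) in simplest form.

(g + 3)/(g - 3)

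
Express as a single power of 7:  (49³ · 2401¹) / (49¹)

7^8

49³ = 7^6; 2401¹ = 7^4; 49¹ = 7^2
Combine exponents: 7^8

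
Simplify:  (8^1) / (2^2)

8^1 = 2^3; 2^2 = 2^2
Combine exponents: 2^1

2^1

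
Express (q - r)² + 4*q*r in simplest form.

After expansion: q² + 2*q*r + r² — a perfect-square trinomial.

(q + r)²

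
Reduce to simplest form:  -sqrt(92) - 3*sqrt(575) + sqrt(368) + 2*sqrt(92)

-9*sqrt(23)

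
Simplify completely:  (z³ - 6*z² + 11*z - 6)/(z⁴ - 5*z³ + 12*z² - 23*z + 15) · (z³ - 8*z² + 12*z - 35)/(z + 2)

(z² - 9*z + 14)/(z + 2)

Factor: z³ - 6*z² + 11*z - 6 = (z - 3)·(z - 2)·(z - 1);  z⁴ - 5*z³ + 12*z² - 23*z + 15 = (z - 1)·(z² - z + 5)·(z - 3);  z³ - 8*z² + 12*z - 35 = (z² - z + 5)·(z - 7)
Cancel the common factors (z² - z + 5), (z - 3), (z - 1).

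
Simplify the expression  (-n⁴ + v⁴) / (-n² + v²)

Factor v^4 - n^4 and cancel (-n² + v²).

n² + v²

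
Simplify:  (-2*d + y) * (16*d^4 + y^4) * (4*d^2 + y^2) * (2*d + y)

(y+(2*d))(y-(2*d)) = -4*d^2 + y^2; continue pairing.

-256*d^8 + y^8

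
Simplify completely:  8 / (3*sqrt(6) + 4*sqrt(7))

Multiply numerator and denominator by -3*sqrt(6) + 4*sqrt(7).
Denominator becomes 58; numerator becomes -24*sqrt(6) + 32*sqrt(7).

(-12*sqrt(6) + 16*sqrt(7))/29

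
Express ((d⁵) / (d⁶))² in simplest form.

d^(-2)

Inside the bracket: (d^-1)
Raise to the power 2: (d^-2)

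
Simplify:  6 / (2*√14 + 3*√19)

(-12*√14 + 18*√19)/115

Multiply numerator and denominator by -2*√14 + 3*√19.
Denominator becomes 115; numerator becomes -12*√14 + 18*√19.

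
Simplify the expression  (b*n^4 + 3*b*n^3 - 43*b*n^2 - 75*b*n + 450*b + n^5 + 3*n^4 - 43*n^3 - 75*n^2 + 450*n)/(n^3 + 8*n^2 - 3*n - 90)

b*n - 5*b + n^2 - 5*n

Factor: b*n^4 + 3*b*n^3 - 43*b*n^2 - 75*b*n + 450*b + n^5 + 3*n^4 - 43*n^3 - 75*n^2 + 450*n = (n - 3)*(n - 5)*(n + 6)*(b + n)*(n + 5);  n^3 + 8*n^2 - 3*n - 90 = (n - 3)*(n + 6)*(n + 5)
Cancel the common factors (n + 6), (n + 5), (n - 3).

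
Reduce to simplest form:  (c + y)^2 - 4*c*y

(c - y)^2

After expansion: c^2 - 2*c*y + y^2 — a perfect-square trinomial.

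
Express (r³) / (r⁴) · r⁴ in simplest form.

r³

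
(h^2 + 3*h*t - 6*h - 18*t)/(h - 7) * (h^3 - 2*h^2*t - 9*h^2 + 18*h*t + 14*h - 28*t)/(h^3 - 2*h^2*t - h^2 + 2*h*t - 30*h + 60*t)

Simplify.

Factor: h^2 + 3*h*t - 6*h - 18*t = (h + 3*t)*(h - 6);  h^3 - 2*h^2*t - 9*h^2 + 18*h*t + 14*h - 28*t = (h - 2)*(h - 2*t)*(h - 7);  h^3 - 2*h^2*t - h^2 + 2*h*t - 30*h + 60*t = (h - 2*t)*(h - 6)*(h + 5)
Cancel the common factors (h - 2*t), (h - 7), (h - 6).

(h^2 + 3*h*t - 2*h - 6*t)/(h + 5)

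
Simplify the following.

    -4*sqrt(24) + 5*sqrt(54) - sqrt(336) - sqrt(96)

-4*sqrt(21) + 3*sqrt(6)

4*sqrt(24) = 8*sqrt(6); 5*sqrt(54) = 15*sqrt(6); sqrt(336) = 4*sqrt(21); sqrt(96) = 4*sqrt(6)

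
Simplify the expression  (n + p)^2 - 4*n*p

Expanding gives n^2 - 2*n*p + p^2, a perfect square.

(n - p)^2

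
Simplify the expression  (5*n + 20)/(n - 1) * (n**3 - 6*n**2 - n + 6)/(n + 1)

5*n**2 - 10*n - 120

Factor: 5*n + 20 = 5*(n + 4);  n**3 - 6*n**2 - n + 6 = (n - 1)*(n - 6)*(n + 1)
Cancel the common factors (n - 1), (n + 1).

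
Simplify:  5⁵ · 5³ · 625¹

5^12

5⁵ = 5^5; 5³ = 5^3; 625¹ = 5^4
Combine exponents: 5^12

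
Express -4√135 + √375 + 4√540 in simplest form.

17*√15

4√135 = 12*√15; √375 = 5*√15; 4√540 = 24*√15
Combine: (-12 + 5 + 24)·√15 = 17*√15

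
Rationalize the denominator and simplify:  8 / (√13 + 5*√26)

(-8*√13 + 40*√26)/637

Multiply numerator and denominator by -√13 + 5*√26.
Denominator becomes 637; numerator becomes -8*√13 + 40*√26.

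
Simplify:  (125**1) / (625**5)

5**(-17)

125**1 = 5**3; 625**5 = 5**20
Combine exponents: 5**(-17)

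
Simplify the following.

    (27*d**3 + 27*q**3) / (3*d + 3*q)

Factor as (a+b)(a**2-ab+b**2) with a=(3*q), b=(3*d).

9*d**2 - 9*d*q + 9*q**2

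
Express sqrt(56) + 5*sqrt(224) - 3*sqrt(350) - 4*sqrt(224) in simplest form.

-9*sqrt(14)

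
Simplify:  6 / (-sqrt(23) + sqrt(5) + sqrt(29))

(-22*sqrt(23) - 2*sqrt(29) + 94*sqrt(5) + 4*sqrt(3335))/153

Group as (sqrt(5) + sqrt(29)) - sqrt(23); multiply by (sqrt(5) + sqrt(29)) + sqrt(23), then rationalise the remaining surd.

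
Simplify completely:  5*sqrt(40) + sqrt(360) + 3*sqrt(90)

5*sqrt(40) = 10*sqrt(10); sqrt(360) = 6*sqrt(10); 3*sqrt(90) = 9*sqrt(10)
Combine: (10 + 6 + 9)·sqrt(10) = 25*sqrt(10)

25*sqrt(10)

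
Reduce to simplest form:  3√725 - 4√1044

3√725 = 15*√29; 4√1044 = 24*√29
Combine: (15 - 24)·√29 = -9*√29

-9*√29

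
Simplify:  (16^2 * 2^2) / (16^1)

16^2 = 2^8; 2^2 = 2^2; 16^1 = 2^4
Combine exponents: 2^6

2^6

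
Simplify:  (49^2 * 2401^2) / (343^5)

7^(-3)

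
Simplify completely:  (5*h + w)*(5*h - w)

Product of conjugates: (P+Q)(P-Q) = P**2 - Q**2.

25*h**2 - w**2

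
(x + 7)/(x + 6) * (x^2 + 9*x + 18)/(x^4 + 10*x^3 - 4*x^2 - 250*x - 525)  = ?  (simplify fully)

1/(x^2 - 25)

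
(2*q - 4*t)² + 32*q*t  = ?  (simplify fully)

4*(q + 2*t)²

Expand the square and combine the 32*q*t term.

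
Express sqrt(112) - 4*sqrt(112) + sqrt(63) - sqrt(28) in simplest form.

sqrt(112) = 4*sqrt(7); 4*sqrt(112) = 16*sqrt(7); sqrt(63) = 3*sqrt(7); sqrt(28) = 2*sqrt(7)
Combine: (4 - 16 + 3 - 2)·sqrt(7) = -11*sqrt(7)

-11*sqrt(7)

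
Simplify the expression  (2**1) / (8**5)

2**1 = 2**1; 8**5 = 2**15
Combine exponents: 2**(-14)

2**(-14)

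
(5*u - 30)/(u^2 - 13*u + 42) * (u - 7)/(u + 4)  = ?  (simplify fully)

5/(u + 4)

Factor: 5*u - 30 = 5*(u - 6);  u^2 - 13*u + 42 = (u - 6)*(u - 7)
Cancel the common factors (u - 6), (u - 7).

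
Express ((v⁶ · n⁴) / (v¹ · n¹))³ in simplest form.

n⁹*v^15

Inside the bracket: v⁵ · n³
Raise to the power 3: v^15 · n⁹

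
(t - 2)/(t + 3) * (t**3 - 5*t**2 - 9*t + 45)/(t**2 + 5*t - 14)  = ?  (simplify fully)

Factor: t**3 - 5*t**2 - 9*t + 45 = (t - 3)*(t + 3)*(t - 5);  t**2 + 5*t - 14 = (t - 2)*(t + 7)
Cancel the common factors (t - 2), (t + 3).

(t**2 - 8*t + 15)/(t + 7)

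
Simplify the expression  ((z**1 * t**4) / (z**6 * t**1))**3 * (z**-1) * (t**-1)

Inside the bracket: (z**-5) * t**3
Raise to the power 3: (z**-15) * t**9
Multiply by (z**-1) * (t**-1): add exponents.

t**8/z**16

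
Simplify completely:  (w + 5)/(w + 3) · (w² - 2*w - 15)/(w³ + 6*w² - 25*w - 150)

1/(w + 6)

Factor: w² - 2*w - 15 = (w - 5)·(w + 3);  w³ + 6*w² - 25*w - 150 = (w + 5)·(w + 6)·(w - 5)
Cancel the common factors (w + 5), (w - 5), (w + 3).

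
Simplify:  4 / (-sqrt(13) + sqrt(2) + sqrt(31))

Group as (sqrt(2) + sqrt(31)) - sqrt(13); multiply by (sqrt(2) + sqrt(31)) + sqrt(13), then rationalise the remaining surd.

(-21*sqrt(2) - sqrt(806) + 10*sqrt(13) + 8*sqrt(31))/19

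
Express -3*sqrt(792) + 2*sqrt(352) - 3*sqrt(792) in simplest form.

-28*sqrt(22)

3*sqrt(792) = 18*sqrt(22); 2*sqrt(352) = 8*sqrt(22); 3*sqrt(792) = 18*sqrt(22)
Combine: (-18 + 8 - 18)·sqrt(22) = -28*sqrt(22)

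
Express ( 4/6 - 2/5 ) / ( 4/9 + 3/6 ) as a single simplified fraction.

24/85

Numerator: 4/6 - 2/5 = 4/15
Denominator: 4/9 + 3/6 = 17/18
Divide: (4/15) · (18/17) = 24/85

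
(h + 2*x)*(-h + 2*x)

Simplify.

Difference of squares with P = 2*x, Q = h.

-h**2 + 4*x**2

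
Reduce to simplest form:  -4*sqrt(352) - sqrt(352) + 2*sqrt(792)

-8*sqrt(22)

4*sqrt(352) = 16*sqrt(22); sqrt(352) = 4*sqrt(22); 2*sqrt(792) = 12*sqrt(22)
Combine: (-16 - 4 + 12)·sqrt(22) = -8*sqrt(22)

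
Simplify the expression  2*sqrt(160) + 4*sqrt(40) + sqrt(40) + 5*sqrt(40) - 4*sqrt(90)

2*sqrt(160) = 8*sqrt(10); 4*sqrt(40) = 8*sqrt(10); sqrt(40) = 2*sqrt(10); 5*sqrt(40) = 10*sqrt(10); 4*sqrt(90) = 12*sqrt(10)
Combine: (8 + 8 + 2 + 10 - 12)·sqrt(10) = 16*sqrt(10)

16*sqrt(10)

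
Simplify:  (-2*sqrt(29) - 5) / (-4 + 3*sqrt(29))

Multiply numerator and denominator by -3*sqrt(29) - 4.
Denominator becomes -245; numerator becomes 23*sqrt(29) + 194.

(-194 - 23*sqrt(29))/245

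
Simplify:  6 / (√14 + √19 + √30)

Group as (√14 + √19) + √30; multiply by (√14 + √19) - √30, then rationalise the remaining surd.

(-24*√1995 + 18*√30 + 150*√19 + 210*√14)/1055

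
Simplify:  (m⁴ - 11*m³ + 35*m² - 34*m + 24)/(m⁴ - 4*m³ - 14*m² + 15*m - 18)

Factor: m⁴ - 11*m³ + 35*m² - 34*m + 24 = (m - 4)·(m² - m + 1)·(m - 6);  m⁴ - 4*m³ - 14*m² + 15*m - 18 = (m + 3)·(m - 6)·(m² - m + 1)
Cancel the common factors (m² - m + 1), (m - 6).

(m - 4)/(m + 3)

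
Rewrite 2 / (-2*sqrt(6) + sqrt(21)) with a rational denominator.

Multiply numerator and denominator by sqrt(21) + 2*sqrt(6).
Denominator becomes -3; numerator becomes 2*sqrt(21) + 4*sqrt(6).

(-4*sqrt(6) - 2*sqrt(21))/3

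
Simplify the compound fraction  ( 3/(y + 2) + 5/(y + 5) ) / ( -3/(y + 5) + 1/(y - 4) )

(-8*y² + 7*y + 100)/(2*y² - 13*y - 34)

Numerator: 3/(y + 2) + 5/(y + 5) = (8*y + 25)/(y² + 7*y + 10)
Denominator: -3/(y + 5) + 1/(y - 4) = (-2*y + 17)/(y² + y - 20)
Divide: ((8*y + 25)/(y² + 7*y + 10)) · ((y² + y - 20)/(-2*y + 17)) = (-8*y² + 7*y + 100)/(2*y² - 13*y - 34)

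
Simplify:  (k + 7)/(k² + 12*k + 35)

1/(k + 5)

Factor: k² + 12*k + 35 = (k + 5)·(k + 7)
Cancel the common factor (k + 7).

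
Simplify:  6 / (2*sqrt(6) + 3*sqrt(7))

Multiply numerator and denominator by -2*sqrt(6) + 3*sqrt(7).
Denominator becomes 39; numerator becomes -12*sqrt(6) + 18*sqrt(7).

(-4*sqrt(6) + 6*sqrt(7))/13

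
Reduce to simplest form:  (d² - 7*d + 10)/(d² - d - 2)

(d - 5)/(d + 1)

Factor: d² - 7*d + 10 = (d - 2)·(d - 5);  d² - d - 2 = (d + 1)·(d - 2)
Cancel the common factor (d - 2).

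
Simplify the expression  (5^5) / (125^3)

5^5 = 5^5; 125^3 = 5^9
Combine exponents: 5^(-4)

5^(-4)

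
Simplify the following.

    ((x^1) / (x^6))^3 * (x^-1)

Inside the bracket: (x^-5)
Raise to the power 3: (x^-15)
Multiply by (x^-1): add exponents.

x^(-16)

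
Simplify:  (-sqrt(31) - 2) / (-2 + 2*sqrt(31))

(-11 - sqrt(31))/20

Multiply numerator and denominator by -2*sqrt(31) - 2.
Denominator becomes -120; numerator becomes 6*sqrt(31) + 66.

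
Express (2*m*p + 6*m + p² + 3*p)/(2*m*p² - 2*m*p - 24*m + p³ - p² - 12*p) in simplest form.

Factor: 2*m*p + 6*m + p² + 3*p = (p + 3)·(2*m + p);  2*m*p² - 2*m*p - 24*m + p³ - p² - 12*p = (2*m + p)·(p - 4)·(p + 3)
Cancel the common factors (2*m + p), (p + 3).

1/(p - 4)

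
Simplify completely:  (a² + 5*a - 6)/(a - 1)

a + 6

Factor: a² + 5*a - 6 = (a - 1)·(a + 6)
Cancel the common factor (a - 1).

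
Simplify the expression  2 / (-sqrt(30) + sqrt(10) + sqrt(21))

(-2*sqrt(30) + 38*sqrt(21) + 82*sqrt(10) + 120*sqrt(7))/839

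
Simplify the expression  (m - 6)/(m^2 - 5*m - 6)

Factor: m^2 - 5*m - 6 = (m - 6)*(m + 1)
Cancel the common factor (m - 6).

1/(m + 1)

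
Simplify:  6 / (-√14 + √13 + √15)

Group as (√13 + √15) - √14; multiply by (√13 + √15) + √14, then rationalise the remaining surd.

(-21*√14 + 18*√15 + 24*√13 + 3*√2730)/146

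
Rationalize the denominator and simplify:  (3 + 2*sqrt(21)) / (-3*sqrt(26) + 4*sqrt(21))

(3*sqrt(26) + 4*sqrt(21) + 2*sqrt(546) + 56)/34

Multiply numerator and denominator by 3*sqrt(26) + 4*sqrt(21).
Denominator becomes 102; numerator becomes 9*sqrt(26) + 12*sqrt(21) + 6*sqrt(546) + 168.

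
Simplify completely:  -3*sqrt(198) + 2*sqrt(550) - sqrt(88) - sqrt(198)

-4*sqrt(22)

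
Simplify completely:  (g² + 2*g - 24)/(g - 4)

Factor: g² + 2*g - 24 = (g + 6)·(g - 4)
Cancel the common factor (g - 4).

g + 6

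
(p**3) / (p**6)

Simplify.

p**(-3)

Quotient: (p**-3)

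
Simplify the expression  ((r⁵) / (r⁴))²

Inside the bracket: r¹
Raise to the power 2: r²

r²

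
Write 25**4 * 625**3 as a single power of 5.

5**20

25**4 = 5**8; 625**3 = 5**12
Combine exponents: 5**20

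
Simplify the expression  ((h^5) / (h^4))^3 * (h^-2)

h

Inside the bracket: h^1
Raise to the power 3: h^3
Multiply by (h^-2): add exponents.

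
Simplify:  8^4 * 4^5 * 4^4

8^4 = 2^12; 4^5 = 2^10; 4^4 = 2^8
Combine exponents: 2^30

2^30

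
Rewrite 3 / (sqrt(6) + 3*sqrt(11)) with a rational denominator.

Multiply numerator and denominator by -3*sqrt(11) + sqrt(6).
Denominator becomes -93; numerator becomes -9*sqrt(11) + 3*sqrt(6).

(-sqrt(6) + 3*sqrt(11))/31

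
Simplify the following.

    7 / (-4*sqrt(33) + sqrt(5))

(-28*sqrt(33) - 7*sqrt(5))/523

Multiply numerator and denominator by sqrt(5) + 4*sqrt(33).
Denominator becomes -523; numerator becomes 7*sqrt(5) + 28*sqrt(33).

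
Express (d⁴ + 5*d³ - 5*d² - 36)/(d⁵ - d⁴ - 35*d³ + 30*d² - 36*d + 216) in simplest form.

1/(d - 6)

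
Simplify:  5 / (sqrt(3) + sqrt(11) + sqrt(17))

Group as (sqrt(3) + sqrt(17)) + sqrt(11); multiply by (sqrt(3) + sqrt(17)) - sqrt(11), then rationalise the remaining surd.

(-10*sqrt(561) - 15*sqrt(17) + 45*sqrt(11) + 125*sqrt(3))/123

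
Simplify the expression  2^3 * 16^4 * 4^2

2^3 = 2^3; 16^4 = 2^16; 4^2 = 2^4
Combine exponents: 2^23

2^23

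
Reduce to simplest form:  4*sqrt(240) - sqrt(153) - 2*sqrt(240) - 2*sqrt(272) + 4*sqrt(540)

4*sqrt(240) = 16*sqrt(15); sqrt(153) = 3*sqrt(17); 2*sqrt(240) = 8*sqrt(15); 2*sqrt(272) = 8*sqrt(17); 4*sqrt(540) = 24*sqrt(15)

-11*sqrt(17) + 32*sqrt(15)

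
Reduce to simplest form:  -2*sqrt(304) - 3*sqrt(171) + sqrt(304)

2*sqrt(304) = 8*sqrt(19); 3*sqrt(171) = 9*sqrt(19); sqrt(304) = 4*sqrt(19)
Combine: (-8 - 9 + 4)·sqrt(19) = -13*sqrt(19)

-13*sqrt(19)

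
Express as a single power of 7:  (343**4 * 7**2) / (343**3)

343**4 = 7**12; 7**2 = 7**2; 343**3 = 7**9
Combine exponents: 7**5

7**5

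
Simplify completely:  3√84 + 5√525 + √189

3√84 = 6*√21; 5√525 = 25*√21; √189 = 3*√21
Combine: (6 + 25 + 3)·√21 = 34*√21

34*√21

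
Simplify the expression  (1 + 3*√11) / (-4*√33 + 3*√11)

(-132*√3 - 99 - 4*√33 - 3*√11)/429

Multiply numerator and denominator by 3*√11 + 4*√33.
Denominator becomes -429; numerator becomes 3*√11 + 4*√33 + 99 + 132*√3.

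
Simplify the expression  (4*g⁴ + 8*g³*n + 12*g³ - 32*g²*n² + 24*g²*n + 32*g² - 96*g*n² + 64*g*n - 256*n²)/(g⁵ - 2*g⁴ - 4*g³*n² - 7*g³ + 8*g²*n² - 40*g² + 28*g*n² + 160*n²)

(4*g + 16*n)/(g² + 2*g*n - 5*g - 10*n)

Factor: 4*g⁴ + 8*g³*n + 12*g³ - 32*g²*n² + 24*g²*n + 32*g² - 96*g*n² + 64*g*n - 256*n² = 4·(g² + 3*g + 8)·(g - 2*n)·(g + 4*n);  g⁵ - 2*g⁴ - 4*g³*n² - 7*g³ + 8*g²*n² - 40*g² + 28*g*n² + 160*n² = (g - 2*n)·(g + 2*n)·(g² + 3*g + 8)·(g - 5)
Cancel the common factors (g² + 3*g + 8), (g - 2*n).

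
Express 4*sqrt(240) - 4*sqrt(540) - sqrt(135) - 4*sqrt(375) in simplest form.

4*sqrt(240) = 16*sqrt(15); 4*sqrt(540) = 24*sqrt(15); sqrt(135) = 3*sqrt(15); 4*sqrt(375) = 20*sqrt(15)
Combine: (16 - 24 - 3 - 20)·sqrt(15) = -31*sqrt(15)

-31*sqrt(15)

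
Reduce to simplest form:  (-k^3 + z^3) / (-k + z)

k^2 + k*z + z^2

Factor as (a-b)(a^2+ab+b^2) with a=z, b=k.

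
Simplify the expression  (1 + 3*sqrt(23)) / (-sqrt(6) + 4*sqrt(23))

Multiply numerator and denominator by sqrt(6) + 4*sqrt(23).
Denominator becomes 362; numerator becomes sqrt(6) + 4*sqrt(23) + 3*sqrt(138) + 276.

(sqrt(6) + 4*sqrt(23) + 3*sqrt(138) + 276)/362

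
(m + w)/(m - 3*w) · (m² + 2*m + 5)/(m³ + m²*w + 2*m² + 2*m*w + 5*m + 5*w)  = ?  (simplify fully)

Factor: m³ + m²*w + 2*m² + 2*m*w + 5*m + 5*w = (m + w)·(m² + 2*m + 5)
Cancel the common factors (m² + 2*m + 5), (m + w).

-1/(-m + 3*w)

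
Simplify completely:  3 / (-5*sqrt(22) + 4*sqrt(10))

(-5*sqrt(22) - 4*sqrt(10))/130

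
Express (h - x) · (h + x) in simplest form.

h² - x²

(h+x)(h-x) = h² - x².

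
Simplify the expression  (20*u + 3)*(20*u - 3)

Difference of squares with P = 20*u, Q = 3.

400*u^2 - 9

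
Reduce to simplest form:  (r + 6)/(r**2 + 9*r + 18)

Factor: r**2 + 9*r + 18 = (r + 3)*(r + 6)
Cancel the common factor (r + 6).

1/(r + 3)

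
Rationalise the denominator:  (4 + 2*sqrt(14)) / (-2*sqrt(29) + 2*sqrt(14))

(-sqrt(406) - 14 - 2*sqrt(29) - 2*sqrt(14))/15

Multiply numerator and denominator by 2*sqrt(14) + 2*sqrt(29).
Denominator becomes -60; numerator becomes 8*sqrt(14) + 8*sqrt(29) + 56 + 4*sqrt(406).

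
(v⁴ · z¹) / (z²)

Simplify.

v⁴/z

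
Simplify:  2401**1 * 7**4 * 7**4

2401**1 = 7**4; 7**4 = 7**4; 7**4 = 7**4
Combine exponents: 7**12

7**12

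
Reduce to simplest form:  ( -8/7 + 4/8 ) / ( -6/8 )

6/7

Numerator: -8/7 + 4/8 = -9/14
Denominator: -6/8 = -3/4
Divide: (-9/14) · (-4/3) = 6/7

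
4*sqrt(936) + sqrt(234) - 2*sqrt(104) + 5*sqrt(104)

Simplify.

4*sqrt(936) = 24*sqrt(26); sqrt(234) = 3*sqrt(26); 2*sqrt(104) = 4*sqrt(26); 5*sqrt(104) = 10*sqrt(26)
Combine: (24 + 3 - 4 + 10)·sqrt(26) = 33*sqrt(26)

33*sqrt(26)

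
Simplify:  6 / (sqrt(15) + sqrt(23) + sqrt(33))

Group as (sqrt(15) + sqrt(33)) + sqrt(23); multiply by (sqrt(15) + sqrt(33)) - sqrt(23), then rationalise the remaining surd.

(-36*sqrt(1265) + 30*sqrt(33) + 150*sqrt(23) + 246*sqrt(15))/1355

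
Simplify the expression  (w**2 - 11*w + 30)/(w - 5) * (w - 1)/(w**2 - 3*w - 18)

Factor: w**2 - 11*w + 30 = (w - 5)*(w - 6);  w**2 - 3*w - 18 = (w - 6)*(w + 3)
Cancel the common factors (w - 5), (w - 6).

(w - 1)/(w + 3)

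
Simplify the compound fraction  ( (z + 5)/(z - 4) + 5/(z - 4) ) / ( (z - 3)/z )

(z² + 10*z)/(z² - 7*z + 12)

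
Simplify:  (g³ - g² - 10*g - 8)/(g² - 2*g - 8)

g + 1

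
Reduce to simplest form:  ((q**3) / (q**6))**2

Inside the bracket: (q**-3)
Raise to the power 2: (q**-6)

q**(-6)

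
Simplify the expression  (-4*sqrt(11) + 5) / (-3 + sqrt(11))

Multiply numerator and denominator by -sqrt(11) - 3.
Denominator becomes -2; numerator becomes 7*sqrt(11) + 29.

(-29 - 7*sqrt(11))/2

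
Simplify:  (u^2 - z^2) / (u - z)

u + z

Difference of squares: factor out (u - z).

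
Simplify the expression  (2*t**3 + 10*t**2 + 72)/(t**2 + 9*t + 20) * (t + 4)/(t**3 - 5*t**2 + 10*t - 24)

Factor: 2*t**3 + 10*t**2 + 72 = 2*(t**2 - t + 6)*(t + 6);  t**2 + 9*t + 20 = (t + 5)*(t + 4);  t**3 - 5*t**2 + 10*t - 24 = (t**2 - t + 6)*(t - 4)
Cancel the common factors (t**2 - t + 6), (t + 4).

(2*t + 12)/(t**2 + t - 20)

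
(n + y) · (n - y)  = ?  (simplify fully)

Telescope via difference of squares: (n+y)(n-y) = n² - y².

n² - y²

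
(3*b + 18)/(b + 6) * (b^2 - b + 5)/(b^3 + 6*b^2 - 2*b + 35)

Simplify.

3/(b + 7)

Factor: 3*b + 18 = 3*(b + 6);  b^3 + 6*b^2 - 2*b + 35 = (b + 7)*(b^2 - b + 5)
Cancel the common factors (b^2 - b + 5), (b + 6).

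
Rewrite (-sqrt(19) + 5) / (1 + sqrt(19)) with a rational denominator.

Multiply numerator and denominator by -sqrt(19) + 1.
Denominator becomes -18; numerator becomes -6*sqrt(19) + 24.

(-4 + sqrt(19))/3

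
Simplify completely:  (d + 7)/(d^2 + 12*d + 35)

1/(d + 5)

Factor: d^2 + 12*d + 35 = (d + 5)*(d + 7)
Cancel the common factor (d + 7).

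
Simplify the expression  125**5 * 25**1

125**5 = 5**15; 25**1 = 5**2
Combine exponents: 5**17

5**17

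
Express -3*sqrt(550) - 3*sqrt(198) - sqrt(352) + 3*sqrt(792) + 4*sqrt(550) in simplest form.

10*sqrt(22)

3*sqrt(550) = 15*sqrt(22); 3*sqrt(198) = 9*sqrt(22); sqrt(352) = 4*sqrt(22); 3*sqrt(792) = 18*sqrt(22); 4*sqrt(550) = 20*sqrt(22)
Combine: (-15 - 9 - 4 + 18 + 20)·sqrt(22) = 10*sqrt(22)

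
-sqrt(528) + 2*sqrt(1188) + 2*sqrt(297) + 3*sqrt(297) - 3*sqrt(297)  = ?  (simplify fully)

14*sqrt(33)

sqrt(528) = 4*sqrt(33); 2*sqrt(1188) = 12*sqrt(33); 2*sqrt(297) = 6*sqrt(33); 3*sqrt(297) = 9*sqrt(33); 3*sqrt(297) = 9*sqrt(33)
Combine: (-4 + 12 + 6 + 9 - 9)·sqrt(33) = 14*sqrt(33)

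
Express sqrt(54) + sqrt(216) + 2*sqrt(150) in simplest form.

19*sqrt(6)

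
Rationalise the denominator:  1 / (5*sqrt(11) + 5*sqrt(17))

Multiply numerator and denominator by -5*sqrt(17) + 5*sqrt(11).
Denominator becomes -150; numerator becomes -5*sqrt(17) + 5*sqrt(11).

(-sqrt(11) + sqrt(17))/30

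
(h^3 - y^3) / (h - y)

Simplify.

h^2 + h*y + y^2

Apply the difference-of-cubes factorisation and cancel (h - y).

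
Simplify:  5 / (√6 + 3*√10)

(-5*√6 + 15*√10)/84

Multiply numerator and denominator by -3*√10 + √6.
Denominator becomes -84; numerator becomes -15*√10 + 5*√6.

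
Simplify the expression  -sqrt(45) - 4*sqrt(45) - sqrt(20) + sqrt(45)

-14*sqrt(5)

sqrt(45) = 3*sqrt(5); 4*sqrt(45) = 12*sqrt(5); sqrt(20) = 2*sqrt(5); sqrt(45) = 3*sqrt(5)
Combine: (-3 - 12 - 2 + 3)·sqrt(5) = -14*sqrt(5)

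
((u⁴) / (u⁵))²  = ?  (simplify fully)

u^(-2)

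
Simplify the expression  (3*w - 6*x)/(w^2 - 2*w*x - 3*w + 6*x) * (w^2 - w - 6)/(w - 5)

Factor: 3*w - 6*x = 3*(w - 2*x);  w^2 - 2*w*x - 3*w + 6*x = (w - 3)*(w - 2*x);  w^2 - w - 6 = (w - 3)*(w + 2)
Cancel the common factors (w - 2*x), (w - 3).

(3*w + 6)/(w - 5)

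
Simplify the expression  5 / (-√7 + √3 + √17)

(-13*√7 - 7*√17 + 21*√3 + 2*√357)/7

Group as (√3 + √17) - √7; multiply by (√3 + √17) + √7, then rationalise the remaining surd.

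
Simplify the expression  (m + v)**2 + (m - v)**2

Only the even-power cross terms survive.

2*m**2 + 2*v**2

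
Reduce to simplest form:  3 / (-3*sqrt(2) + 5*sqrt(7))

(9*sqrt(2) + 15*sqrt(7))/157

Multiply numerator and denominator by 3*sqrt(2) + 5*sqrt(7).
Denominator becomes 157; numerator becomes 9*sqrt(2) + 15*sqrt(7).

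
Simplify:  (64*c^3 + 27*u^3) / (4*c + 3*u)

16*c^2 - 12*c*u + 9*u^2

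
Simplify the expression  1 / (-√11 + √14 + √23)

(-13*√11 + √23 + 10*√14 + √3542)/306

Group as (√14 + √23) - √11; multiply by (√14 + √23) + √11, then rationalise the remaining surd.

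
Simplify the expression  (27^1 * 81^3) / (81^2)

3^7

27^1 = 3^3; 81^3 = 3^12; 81^2 = 3^8
Combine exponents: 3^7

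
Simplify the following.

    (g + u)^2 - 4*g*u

After expansion: g^2 - 2*g*u + u^2 — a perfect-square trinomial.

(g - u)^2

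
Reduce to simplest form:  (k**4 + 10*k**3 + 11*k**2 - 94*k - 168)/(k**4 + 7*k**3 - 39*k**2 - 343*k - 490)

(k**2 + k - 12)/(k**2 - 2*k - 35)

Factor: k**4 + 10*k**3 + 11*k**2 - 94*k - 168 = (k - 3)*(k + 4)*(k + 7)*(k + 2);  k**4 + 7*k**3 - 39*k**2 - 343*k - 490 = (k + 5)*(k + 7)*(k + 2)*(k - 7)
Cancel the common factors (k + 2), (k + 7).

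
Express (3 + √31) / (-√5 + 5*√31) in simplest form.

Multiply numerator and denominator by √5 + 5*√31.
Denominator becomes 770; numerator becomes 3*√5 + √155 + 15*√31 + 155.

(3*√5 + √155 + 15*√31 + 155)/770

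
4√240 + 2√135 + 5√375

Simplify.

4√240 = 16*√15; 2√135 = 6*√15; 5√375 = 25*√15
Combine: (16 + 6 + 25)·√15 = 47*√15

47*√15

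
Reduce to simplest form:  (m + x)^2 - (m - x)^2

Write as f(m,x) - f(m,-x) and expand.

4*m*x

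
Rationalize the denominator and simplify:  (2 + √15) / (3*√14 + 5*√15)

Multiply numerator and denominator by -3*√14 + 5*√15.
Denominator becomes 249; numerator becomes -3*√210 - 6*√14 + 10*√15 + 75.

(-3*√210 - 6*√14 + 10*√15 + 75)/249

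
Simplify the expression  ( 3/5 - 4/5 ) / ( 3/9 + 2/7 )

-21/65

Numerator: 3/5 - 4/5 = -1/5
Denominator: 3/9 + 2/7 = 13/21
Divide: (-1/5) · (21/13) = -21/65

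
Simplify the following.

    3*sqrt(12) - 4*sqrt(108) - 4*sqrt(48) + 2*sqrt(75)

-24*sqrt(3)

3*sqrt(12) = 6*sqrt(3); 4*sqrt(108) = 24*sqrt(3); 4*sqrt(48) = 16*sqrt(3); 2*sqrt(75) = 10*sqrt(3)
Combine: (6 - 24 - 16 + 10)·sqrt(3) = -24*sqrt(3)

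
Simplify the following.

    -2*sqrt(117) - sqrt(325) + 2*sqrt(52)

-7*sqrt(13)

2*sqrt(117) = 6*sqrt(13); sqrt(325) = 5*sqrt(13); 2*sqrt(52) = 4*sqrt(13)
Combine: (-6 - 5 + 4)·sqrt(13) = -7*sqrt(13)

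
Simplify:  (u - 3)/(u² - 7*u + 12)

1/(u - 4)

Factor: u² - 7*u + 12 = (u - 4)·(u - 3)
Cancel the common factor (u - 3).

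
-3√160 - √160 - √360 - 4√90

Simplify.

-34*√10

3√160 = 12*√10; √160 = 4*√10; √360 = 6*√10; 4√90 = 12*√10
Combine: (-12 - 4 - 6 - 12)·√10 = -34*√10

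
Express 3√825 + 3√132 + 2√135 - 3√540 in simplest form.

-12*√15 + 21*√33

3√825 = 15*√33; 3√132 = 6*√33; 2√135 = 6*√15; 3√540 = 18*√15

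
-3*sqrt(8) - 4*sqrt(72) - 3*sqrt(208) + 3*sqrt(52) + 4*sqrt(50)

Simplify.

-6*sqrt(13) - 10*sqrt(2)

3*sqrt(8) = 6*sqrt(2); 4*sqrt(72) = 24*sqrt(2); 3*sqrt(208) = 12*sqrt(13); 3*sqrt(52) = 6*sqrt(13); 4*sqrt(50) = 20*sqrt(2)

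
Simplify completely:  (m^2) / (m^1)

Quotient: m^1

m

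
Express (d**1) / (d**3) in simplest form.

Quotient: (d**-2)

d**(-2)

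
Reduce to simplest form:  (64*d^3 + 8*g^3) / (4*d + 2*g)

16*d^2 - 8*d*g + 4*g^2

Factor as (a+b)(a^2-ab+b^2) with a=(2*g), b=(4*d).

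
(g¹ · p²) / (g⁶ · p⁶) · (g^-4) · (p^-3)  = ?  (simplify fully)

Quotient: (g^-5) · (p^-4)
Multiply by (g^-4) · (p^-3): add exponents.

1/(g⁹*p⁷)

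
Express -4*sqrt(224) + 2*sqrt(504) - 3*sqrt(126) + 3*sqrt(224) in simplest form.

-sqrt(14)

4*sqrt(224) = 16*sqrt(14); 2*sqrt(504) = 12*sqrt(14); 3*sqrt(126) = 9*sqrt(14); 3*sqrt(224) = 12*sqrt(14)
Combine: (-16 + 12 - 9 + 12)·sqrt(14) = -sqrt(14)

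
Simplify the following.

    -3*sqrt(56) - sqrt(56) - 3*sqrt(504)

3*sqrt(56) = 6*sqrt(14); sqrt(56) = 2*sqrt(14); 3*sqrt(504) = 18*sqrt(14)
Combine: (-6 - 2 - 18)·sqrt(14) = -26*sqrt(14)

-26*sqrt(14)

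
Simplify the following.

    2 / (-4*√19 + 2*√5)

(-2*√19 - √5)/71

Multiply numerator and denominator by 2*√5 + 4*√19.
Denominator becomes -284; numerator becomes 4*√5 + 8*√19.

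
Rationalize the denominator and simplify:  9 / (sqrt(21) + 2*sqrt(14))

(-9*sqrt(21) + 18*sqrt(14))/35

Multiply numerator and denominator by -2*sqrt(14) + sqrt(21).
Denominator becomes -35; numerator becomes -18*sqrt(14) + 9*sqrt(21).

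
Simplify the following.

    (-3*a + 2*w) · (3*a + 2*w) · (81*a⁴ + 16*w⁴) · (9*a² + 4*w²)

-6561*a⁸ + 256*w⁸

Telescope via difference of squares: ((2*w)+(3*a))((2*w)-(3*a)) = -9*a² + 4*w², then repeat with the next factor.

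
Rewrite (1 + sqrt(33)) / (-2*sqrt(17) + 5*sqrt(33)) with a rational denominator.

Multiply numerator and denominator by 2*sqrt(17) + 5*sqrt(33).
Denominator becomes 757; numerator becomes 2*sqrt(17) + 5*sqrt(33) + 2*sqrt(561) + 165.

(2*sqrt(17) + 5*sqrt(33) + 2*sqrt(561) + 165)/757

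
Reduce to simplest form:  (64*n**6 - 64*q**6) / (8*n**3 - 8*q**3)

Factor (2*n)**6 - (2*q)**6 and cancel (8*n**3 - 8*q**3).

8*n**3 + 8*q**3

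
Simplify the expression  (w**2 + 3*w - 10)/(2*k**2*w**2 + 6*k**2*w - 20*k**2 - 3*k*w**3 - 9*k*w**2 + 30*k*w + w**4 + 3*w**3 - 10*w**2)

1/(2*k**2 - 3*k*w + w**2)

Factor: w**2 + 3*w - 10 = (w - 2)*(w + 5);  2*k**2*w**2 + 6*k**2*w - 20*k**2 - 3*k*w**3 - 9*k*w**2 + 30*k*w + w**4 + 3*w**3 - 10*w**2 = (w - 2)*(w + 5)*(-k + w)*(-2*k + w)
Cancel the common factors (w - 2), (w + 5).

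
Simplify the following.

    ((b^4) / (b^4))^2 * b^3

Inside the bracket: 1
Raise to the power 2: 1
Multiply by b^3: add exponents.

b^3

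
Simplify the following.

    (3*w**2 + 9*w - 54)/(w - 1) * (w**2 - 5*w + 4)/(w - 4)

Factor: 3*w**2 + 9*w - 54 = 3*(w - 3)*(w + 6);  w**2 - 5*w + 4 = (w - 4)*(w - 1)
Cancel the common factors (w - 4), (w - 1).

3*w**2 + 9*w - 54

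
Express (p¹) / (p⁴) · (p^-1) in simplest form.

Quotient: (p^-3)
Multiply by (p^-1): add exponents.

p^(-4)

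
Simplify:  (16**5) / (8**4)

2**8

16**5 = 2**20; 8**4 = 2**12
Combine exponents: 2**8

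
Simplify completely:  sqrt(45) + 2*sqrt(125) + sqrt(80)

sqrt(45) = 3*sqrt(5); 2*sqrt(125) = 10*sqrt(5); sqrt(80) = 4*sqrt(5)
Combine: (3 + 10 + 4)·sqrt(5) = 17*sqrt(5)

17*sqrt(5)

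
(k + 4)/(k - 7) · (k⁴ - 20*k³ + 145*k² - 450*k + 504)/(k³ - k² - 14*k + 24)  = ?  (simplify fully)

Factor: k⁴ - 20*k³ + 145*k² - 450*k + 504 = (k - 6)·(k - 7)·(k - 3)·(k - 4);  k³ - k² - 14*k + 24 = (k - 2)·(k - 3)·(k + 4)
Cancel the common factors (k - 7), (k + 4), (k - 3).

(k² - 10*k + 24)/(k - 2)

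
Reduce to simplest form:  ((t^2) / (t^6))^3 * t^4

t^(-8)

Inside the bracket: (t^-4)
Raise to the power 3: (t^-12)
Multiply by t^4: add exponents.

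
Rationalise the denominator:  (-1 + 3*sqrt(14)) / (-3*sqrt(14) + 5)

(-121 - 12*sqrt(14))/101

Multiply numerator and denominator by 5 + 3*sqrt(14).
Denominator becomes -101; numerator becomes 12*sqrt(14) + 121.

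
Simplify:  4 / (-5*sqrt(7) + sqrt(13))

Multiply numerator and denominator by sqrt(13) + 5*sqrt(7).
Denominator becomes -162; numerator becomes 4*sqrt(13) + 20*sqrt(7).

(-10*sqrt(7) - 2*sqrt(13))/81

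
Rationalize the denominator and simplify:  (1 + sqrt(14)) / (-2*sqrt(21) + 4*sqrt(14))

Multiply numerator and denominator by 2*sqrt(21) + 4*sqrt(14).
Denominator becomes 140; numerator becomes 2*sqrt(21) + 4*sqrt(14) + 14*sqrt(6) + 56.

(sqrt(21) + 2*sqrt(14) + 7*sqrt(6) + 28)/70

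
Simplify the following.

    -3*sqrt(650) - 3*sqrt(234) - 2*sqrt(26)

-26*sqrt(26)

3*sqrt(650) = 15*sqrt(26); 3*sqrt(234) = 9*sqrt(26); 2*sqrt(26) = 2*sqrt(26)
Combine: (-15 - 9 - 2)·sqrt(26) = -26*sqrt(26)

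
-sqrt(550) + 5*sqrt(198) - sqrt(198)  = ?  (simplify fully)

sqrt(550) = 5*sqrt(22); 5*sqrt(198) = 15*sqrt(22); sqrt(198) = 3*sqrt(22)
Combine: (-5 + 15 - 3)·sqrt(22) = 7*sqrt(22)

7*sqrt(22)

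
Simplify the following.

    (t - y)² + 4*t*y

(t + y)²

After expansion: t² + 2*t*y + y² — a perfect-square trinomial.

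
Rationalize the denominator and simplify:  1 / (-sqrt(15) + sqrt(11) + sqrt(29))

(-25*sqrt(15) - 3*sqrt(29) + 33*sqrt(11) + 2*sqrt(4785))/651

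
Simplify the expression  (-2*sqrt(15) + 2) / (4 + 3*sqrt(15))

Multiply numerator and denominator by -3*sqrt(15) + 4.
Denominator becomes -119; numerator becomes -14*sqrt(15) + 98.

(-14 + 2*sqrt(15))/17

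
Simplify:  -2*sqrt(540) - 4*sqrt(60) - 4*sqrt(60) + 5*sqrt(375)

-3*sqrt(15)

2*sqrt(540) = 12*sqrt(15); 4*sqrt(60) = 8*sqrt(15); 4*sqrt(60) = 8*sqrt(15); 5*sqrt(375) = 25*sqrt(15)
Combine: (-12 - 8 - 8 + 25)·sqrt(15) = -3*sqrt(15)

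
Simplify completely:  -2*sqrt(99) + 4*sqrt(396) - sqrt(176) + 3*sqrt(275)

2*sqrt(99) = 6*sqrt(11); 4*sqrt(396) = 24*sqrt(11); sqrt(176) = 4*sqrt(11); 3*sqrt(275) = 15*sqrt(11)
Combine: (-6 + 24 - 4 + 15)·sqrt(11) = 29*sqrt(11)

29*sqrt(11)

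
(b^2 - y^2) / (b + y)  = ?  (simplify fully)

b - y

b^2 - y^2 factors as -(-b + y)*(b + y).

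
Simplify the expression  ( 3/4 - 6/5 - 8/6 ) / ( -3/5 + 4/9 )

321/28

Numerator: 3/4 - 6/5 - 8/6 = -107/60
Denominator: -3/5 + 4/9 = -7/45
Divide: (-107/60) · (-45/7) = 321/28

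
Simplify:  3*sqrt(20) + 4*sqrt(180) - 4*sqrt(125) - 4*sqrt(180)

3*sqrt(20) = 6*sqrt(5); 4*sqrt(180) = 24*sqrt(5); 4*sqrt(125) = 20*sqrt(5); 4*sqrt(180) = 24*sqrt(5)
Combine: (6 + 24 - 20 - 24)·sqrt(5) = -14*sqrt(5)

-14*sqrt(5)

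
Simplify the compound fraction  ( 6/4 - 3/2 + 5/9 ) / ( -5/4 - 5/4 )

Numerator: 6/4 - 3/2 + 5/9 = 5/9
Denominator: -5/4 - 5/4 = -5/2
Divide: (5/9) · (-2/5) = -2/9

-2/9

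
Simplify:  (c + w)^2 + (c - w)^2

2*c^2 + 2*w^2

Write as f(c,w) + f(c,-w) and expand.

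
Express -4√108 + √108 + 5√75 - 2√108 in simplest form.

-5*√3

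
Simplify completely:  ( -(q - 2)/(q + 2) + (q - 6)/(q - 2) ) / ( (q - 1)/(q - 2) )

-16/(q**2 + q - 2)

Numerator: -(q - 2)/(q + 2) + (q - 6)/(q - 2) = -16/(q**2 - 4)
Denominator: (q - 1)/(q - 2) = (q - 1)/(q - 2)
Divide: (-16/(q**2 - 4)) · ((q - 2)/(q - 1)) = -16/(q**2 + q - 2)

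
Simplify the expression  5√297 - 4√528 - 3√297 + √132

5√297 = 15*√33; 4√528 = 16*√33; 3√297 = 9*√33; √132 = 2*√33
Combine: (15 - 16 - 9 + 2)·√33 = -8*√33

-8*√33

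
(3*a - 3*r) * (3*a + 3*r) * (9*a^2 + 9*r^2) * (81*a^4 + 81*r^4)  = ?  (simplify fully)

6561*a^8 - 6561*r^8

((3*a)+(3*r))((3*a)-(3*r)) = 9*a^2 - 9*r^2; continue pairing.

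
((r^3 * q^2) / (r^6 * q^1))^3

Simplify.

Inside the bracket: (r^-3) * q^1
Raise to the power 3: (r^-9) * q^3

q^3/r^9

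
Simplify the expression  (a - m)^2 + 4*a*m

(a + m)^2

Expand the square and combine the 4*a*m term.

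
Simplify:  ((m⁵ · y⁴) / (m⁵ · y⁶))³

Inside the bracket: (y^-2)
Raise to the power 3: (y^-6)

y^(-6)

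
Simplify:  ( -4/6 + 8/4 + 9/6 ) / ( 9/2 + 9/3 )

Numerator: -4/6 + 8/4 + 9/6 = 17/6
Denominator: 9/2 + 9/3 = 15/2
Divide: (17/6) · (2/15) = 17/45

17/45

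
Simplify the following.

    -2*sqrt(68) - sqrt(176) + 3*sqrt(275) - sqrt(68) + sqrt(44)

2*sqrt(68) = 4*sqrt(17); sqrt(176) = 4*sqrt(11); 3*sqrt(275) = 15*sqrt(11); sqrt(68) = 2*sqrt(17); sqrt(44) = 2*sqrt(11)

-6*sqrt(17) + 13*sqrt(11)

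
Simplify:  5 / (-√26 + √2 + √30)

(-15*√26 - 5*√30 + 135*√2 + 10*√390)/102

Group as (√2 + √30) - √26; multiply by (√2 + √30) + √26, then rationalise the remaining surd.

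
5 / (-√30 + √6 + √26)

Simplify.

Group as (√6 + √26) - √30; multiply by (√6 + √26) + √30, then rationalise the remaining surd.

(-√30 + 5*√26 + 25*√6 + 6*√130)/62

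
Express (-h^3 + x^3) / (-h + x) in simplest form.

Factor as (a-b)(a^2+ab+b^2) with a=x, b=h.

h^2 + h*x + x^2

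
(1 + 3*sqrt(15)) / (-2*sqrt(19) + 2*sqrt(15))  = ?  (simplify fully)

Multiply numerator and denominator by 2*sqrt(15) + 2*sqrt(19).
Denominator becomes -16; numerator becomes 2*sqrt(15) + 2*sqrt(19) + 90 + 6*sqrt(285).

(-3*sqrt(285) - 45 - sqrt(19) - sqrt(15))/8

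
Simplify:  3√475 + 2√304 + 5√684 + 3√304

65*√19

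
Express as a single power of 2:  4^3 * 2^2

4^3 = 2^6; 2^2 = 2^2
Combine exponents: 2^8

2^8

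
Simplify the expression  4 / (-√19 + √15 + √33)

(-116*√19 + 4*√33 + 148*√15 + 24*√1045)/1139

Group as (√15 + √33) - √19; multiply by (√15 + √33) + √19, then rationalise the remaining surd.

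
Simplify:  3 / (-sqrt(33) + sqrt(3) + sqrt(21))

(3*sqrt(33) + 5*sqrt(21) + 17*sqrt(3) + 2*sqrt(231))/19

Group as (sqrt(3) + sqrt(21)) - sqrt(33); multiply by (sqrt(3) + sqrt(21)) + sqrt(33), then rationalise the remaining surd.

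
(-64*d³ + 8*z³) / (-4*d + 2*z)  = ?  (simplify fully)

16*d² + 8*d*z + 4*z²

Factor as (a-b)(a^2+ab+b^2) with a=(2*z), b=(4*d).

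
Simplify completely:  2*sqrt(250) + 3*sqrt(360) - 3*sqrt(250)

13*sqrt(10)

2*sqrt(250) = 10*sqrt(10); 3*sqrt(360) = 18*sqrt(10); 3*sqrt(250) = 15*sqrt(10)
Combine: (10 + 18 - 15)·sqrt(10) = 13*sqrt(10)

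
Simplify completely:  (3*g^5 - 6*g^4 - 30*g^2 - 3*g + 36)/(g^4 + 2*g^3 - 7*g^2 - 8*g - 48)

Factor: 3*g^5 - 6*g^4 - 30*g^2 - 3*g + 36 = 3*(g - 1)*(g - 3)*(g^2 + g + 4)*(g + 1);  g^4 + 2*g^3 - 7*g^2 - 8*g - 48 = (g - 3)*(g + 4)*(g^2 + g + 4)
Cancel the common factors (g^2 + g + 4), (g - 3).

(3*g^2 - 3)/(g + 4)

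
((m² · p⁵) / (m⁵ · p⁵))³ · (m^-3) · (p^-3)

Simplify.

Inside the bracket: (m^-3)
Raise to the power 3: (m^-9)
Multiply by (m^-3) · (p^-3): add exponents.

1/(m^12*p³)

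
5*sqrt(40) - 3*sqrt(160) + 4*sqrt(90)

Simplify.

5*sqrt(40) = 10*sqrt(10); 3*sqrt(160) = 12*sqrt(10); 4*sqrt(90) = 12*sqrt(10)
Combine: (10 - 12 + 12)·sqrt(10) = 10*sqrt(10)

10*sqrt(10)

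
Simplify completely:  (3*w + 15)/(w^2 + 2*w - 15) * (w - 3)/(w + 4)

Factor: 3*w + 15 = 3*(w + 5);  w^2 + 2*w - 15 = (w + 5)*(w - 3)
Cancel the common factors (w + 5), (w - 3).

3/(w + 4)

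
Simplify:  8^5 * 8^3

2^24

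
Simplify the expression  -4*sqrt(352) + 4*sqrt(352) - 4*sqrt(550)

-20*sqrt(22)

4*sqrt(352) = 16*sqrt(22); 4*sqrt(352) = 16*sqrt(22); 4*sqrt(550) = 20*sqrt(22)
Combine: (-16 + 16 - 20)·sqrt(22) = -20*sqrt(22)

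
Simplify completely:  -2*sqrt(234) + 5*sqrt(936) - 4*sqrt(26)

20*sqrt(26)

2*sqrt(234) = 6*sqrt(26); 5*sqrt(936) = 30*sqrt(26); 4*sqrt(26) = 4*sqrt(26)
Combine: (-6 + 30 - 4)·sqrt(26) = 20*sqrt(26)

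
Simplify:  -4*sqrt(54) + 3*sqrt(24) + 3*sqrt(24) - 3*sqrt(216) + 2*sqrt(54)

4*sqrt(54) = 12*sqrt(6); 3*sqrt(24) = 6*sqrt(6); 3*sqrt(24) = 6*sqrt(6); 3*sqrt(216) = 18*sqrt(6); 2*sqrt(54) = 6*sqrt(6)
Combine: (-12 + 6 + 6 - 18 + 6)·sqrt(6) = -12*sqrt(6)

-12*sqrt(6)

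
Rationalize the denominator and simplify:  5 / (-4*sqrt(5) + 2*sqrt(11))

(-10*sqrt(5) - 5*sqrt(11))/18

Multiply numerator and denominator by 2*sqrt(11) + 4*sqrt(5).
Denominator becomes -36; numerator becomes 10*sqrt(11) + 20*sqrt(5).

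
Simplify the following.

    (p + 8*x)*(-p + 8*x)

(8*x)^2 - (p)^2 = -p^2 + 64*x^2.

-p^2 + 64*x^2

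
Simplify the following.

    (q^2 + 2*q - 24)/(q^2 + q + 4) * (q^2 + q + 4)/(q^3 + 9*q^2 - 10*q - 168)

1/(q + 7)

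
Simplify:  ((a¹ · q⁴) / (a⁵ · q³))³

Inside the bracket: (a^-4) · q¹
Raise to the power 3: (a^-12) · q³

q³/a^12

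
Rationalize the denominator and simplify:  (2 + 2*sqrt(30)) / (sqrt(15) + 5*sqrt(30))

Multiply numerator and denominator by -sqrt(15) + 5*sqrt(30).
Denominator becomes 735; numerator becomes -30*sqrt(2) - 2*sqrt(15) + 10*sqrt(30) + 300.

(-30*sqrt(2) - 2*sqrt(15) + 10*sqrt(30) + 300)/735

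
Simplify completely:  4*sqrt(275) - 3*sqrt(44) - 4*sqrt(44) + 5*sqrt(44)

16*sqrt(11)

4*sqrt(275) = 20*sqrt(11); 3*sqrt(44) = 6*sqrt(11); 4*sqrt(44) = 8*sqrt(11); 5*sqrt(44) = 10*sqrt(11)
Combine: (20 - 6 - 8 + 10)·sqrt(11) = 16*sqrt(11)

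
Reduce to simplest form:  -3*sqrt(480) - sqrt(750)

3*sqrt(480) = 12*sqrt(30); sqrt(750) = 5*sqrt(30)
Combine: (-12 - 5)·sqrt(30) = -17*sqrt(30)

-17*sqrt(30)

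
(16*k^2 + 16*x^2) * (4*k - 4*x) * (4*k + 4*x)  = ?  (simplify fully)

Telescope via difference of squares: ((4*k)+(4*x))((4*k)-(4*x)) = 16*k^2 - 16*x^2, then repeat with the next factor.

256*k^4 - 256*x^4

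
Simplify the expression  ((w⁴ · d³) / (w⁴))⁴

Inside the bracket: d³
Raise to the power 4: d^12

d^12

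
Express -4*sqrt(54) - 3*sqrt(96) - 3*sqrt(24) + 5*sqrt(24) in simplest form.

-20*sqrt(6)

4*sqrt(54) = 12*sqrt(6); 3*sqrt(96) = 12*sqrt(6); 3*sqrt(24) = 6*sqrt(6); 5*sqrt(24) = 10*sqrt(6)
Combine: (-12 - 12 - 6 + 10)·sqrt(6) = -20*sqrt(6)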